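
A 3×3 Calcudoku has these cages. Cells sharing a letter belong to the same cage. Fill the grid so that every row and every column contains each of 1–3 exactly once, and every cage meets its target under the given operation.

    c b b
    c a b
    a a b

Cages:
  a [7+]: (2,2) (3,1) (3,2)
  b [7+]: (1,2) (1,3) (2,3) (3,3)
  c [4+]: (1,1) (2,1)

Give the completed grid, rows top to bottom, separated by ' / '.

Cage b has sum 7, which forces (1,2) = 1.
Column 2 already has 1, so (3,2) = 3.
1 is placed in row 1; hence (1,1) = 3.
Row 1 now contains 3, leaving (1,3) = 2.
The two cells of cage c must have sum 4, which forces (2,1) = 1.
3 is placed in column 2, which forces (2,2) = 2.
Row 2 now contains 1; hence (2,3) = 3.
3 is placed in row 3, which forces (3,1) = 2.
Column 3 already has 2, so (3,3) = 1.

3 1 2 / 1 2 3 / 2 3 1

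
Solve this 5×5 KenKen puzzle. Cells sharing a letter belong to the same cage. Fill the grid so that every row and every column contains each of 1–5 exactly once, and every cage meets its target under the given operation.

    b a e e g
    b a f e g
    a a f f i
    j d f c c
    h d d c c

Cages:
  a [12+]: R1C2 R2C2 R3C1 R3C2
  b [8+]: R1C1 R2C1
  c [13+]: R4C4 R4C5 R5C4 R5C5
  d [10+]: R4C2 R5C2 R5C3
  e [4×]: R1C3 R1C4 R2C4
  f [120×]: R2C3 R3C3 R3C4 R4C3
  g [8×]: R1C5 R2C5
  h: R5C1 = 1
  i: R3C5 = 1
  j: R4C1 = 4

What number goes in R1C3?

1

Cage i is given, which forces R3C5 = 1.
J is a freebie, so R4C1 = 4.
Cage h is a single given cell; hence R5C1 = 1.
The only place for 2 in column 1 is R3C1.
Column 3 needs a 1, and only R1C3 is open for it.
1 is placed in row 1, so R1C4 = 4.
Row 1 already has 4; hence R1C5 = 2.
The 3 cells of cage e must have product 4, leaving R2C4 = 1.
2 is placed in column 5; hence R2C5 = 4.
Cage a needs sum 12; hence R2C2 = 2.
The 4 cells of cage f must have product 120, so R3C3 = 4.
The 4 cells of cage f must have product 120; hence R4C3 = 2.
Row 4 already has 2, so R4C4 = 3.
Row 4 now contains 3, leaving R4C5 = 5.
Column 4 already has 3, leaving R5C4 = 2.
5 is placed in column 5, so R5C5 = 3.
Cage f needs product 120; hence R2C3 = 3.
Column 4 already has 3; hence R3C4 = 5.
5 is placed in row 4; hence R4C2 = 1.
Cage d has sum 10, so R5C2 = 4.
3 is placed in row 5; hence R5C3 = 5.
The two cells of cage b must have sum 8; hence R1C1 = 3.
Cage a needs sum 12, leaving R1C2 = 5.
Row 2 now contains 3, so R2C1 = 5.
5 is placed in row 3, which forces R3C2 = 3.
Filled in: 3 5 1 4 2 / 5 2 3 1 4 / 2 3 4 5 1 / 4 1 2 3 5 / 1 4 5 2 3.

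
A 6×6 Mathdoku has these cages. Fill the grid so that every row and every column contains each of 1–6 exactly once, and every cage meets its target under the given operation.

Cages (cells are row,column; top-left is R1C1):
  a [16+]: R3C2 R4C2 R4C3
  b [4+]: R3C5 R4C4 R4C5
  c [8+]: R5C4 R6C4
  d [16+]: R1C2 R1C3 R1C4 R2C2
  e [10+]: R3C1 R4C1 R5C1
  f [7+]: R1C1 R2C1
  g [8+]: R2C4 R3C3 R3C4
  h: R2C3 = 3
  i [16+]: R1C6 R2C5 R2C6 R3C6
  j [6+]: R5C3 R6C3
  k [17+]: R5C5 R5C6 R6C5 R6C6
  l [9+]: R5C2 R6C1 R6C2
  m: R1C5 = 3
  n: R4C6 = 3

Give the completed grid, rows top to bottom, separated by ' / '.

M is a freebie, leaving R1C5 = 3.
Cage h is a single given cell; hence R2C3 = 3.
Cage b needs sum 4; hence R3C5 = 1.
The 3 cells of cage b must have sum 4; hence R4C4 = 1.
Cage b has sum 4; hence R4C5 = 2.
N is a freebie; hence R4C6 = 3.
Cage g needs sum 8, leaving R2C4 = 2.
Cage g has sum 8, which forces R3C3 = 2.
The 3 cells of cage g must have sum 8, leaving R3C4 = 4.
Row 3 needs a 3, and only R3C1 is open for it.
In row 4, 4 can only go at R4C2, so R4C2 = 4.
The 4 cells of cage d must have sum 16, so R1C3 = 4.
The 3 cells of cage a must have sum 16, so R3C2 = 6.
Row 3 now contains 6, leaving R3C6 = 5.
The 3 cells of cage a must have sum 16, which forces R4C3 = 6.
Row 4 already has 6, which forces R4C1 = 5.
Cage e has sum 10, which forces R5C1 = 2.
Column 1 needs a 4, and only R6C1 is open for it.
Cage l needs sum 9, which forces R5C2 = 3.
3 is placed in row 5, which forces R5C4 = 5.
Cage l has sum 9, so R6C2 = 2.
Column 4 already has 5, which forces R6C4 = 3.
Row 6 already has 2, so R6C6 = 1.
Column 4 already has 5, so R1C4 = 6.
Cage i has sum 16, leaving R1C6 = 2.
Cage i has sum 16, which forces R2C5 = 5.
The 4 cells of cage i must have sum 16, leaving R2C6 = 4.
5 is placed in row 5; hence R5C3 = 1.
Cage k has sum 17, so R5C5 = 4.
Cage k has sum 17; hence R5C6 = 6.
1 is placed in row 6, leaving R6C3 = 5.
Cage k needs sum 17; hence R6C5 = 6.
6 is placed in row 1; hence R1C1 = 1.
Cage d needs sum 16, which forces R1C2 = 5.
Cage f's pair has sum 7, so R2C1 = 6.
Row 2 now contains 5, leaving R2C2 = 1.

1 5 4 6 3 2 / 6 1 3 2 5 4 / 3 6 2 4 1 5 / 5 4 6 1 2 3 / 2 3 1 5 4 6 / 4 2 5 3 6 1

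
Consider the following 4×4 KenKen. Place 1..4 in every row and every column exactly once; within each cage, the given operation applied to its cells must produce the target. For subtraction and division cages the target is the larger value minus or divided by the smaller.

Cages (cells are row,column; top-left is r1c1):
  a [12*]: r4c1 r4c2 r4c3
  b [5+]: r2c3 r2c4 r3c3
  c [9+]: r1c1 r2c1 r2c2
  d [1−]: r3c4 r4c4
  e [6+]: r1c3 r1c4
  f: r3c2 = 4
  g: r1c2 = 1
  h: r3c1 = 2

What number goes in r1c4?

4

G is a freebie, leaving r1c2 = 1.
Cage h is given, which forces r3c1 = 2.
Cage f is given, so r3c2 = 4.
Row 3 now contains 2, so r3c3 = 1.
1 is placed in row 3, so r3c4 = 3.
Column 2 already has 4, so r4c2 = 3.
3 is placed in row 4, leaving r4c3 = 4.
4 is placed in column 3, leaving r1c3 = 2.
Cage e's pair has sum 6; hence r1c4 = 4.
3 is placed in column 2; hence r2c2 = 2.
1 is placed in column 3, which forces r2c3 = 3.
Cage b needs sum 5; hence r2c4 = 1.
Row 4 already has 4, which forces r4c1 = 1.
The two cells of cage d must have difference 1, which forces r4c4 = 2.
Row 1 now contains 4, so r1c1 = 3.
3 is placed in row 2, so r2c1 = 4.
The full grid is 3 1 2 4 / 4 2 3 1 / 2 4 1 3 / 1 3 4 2.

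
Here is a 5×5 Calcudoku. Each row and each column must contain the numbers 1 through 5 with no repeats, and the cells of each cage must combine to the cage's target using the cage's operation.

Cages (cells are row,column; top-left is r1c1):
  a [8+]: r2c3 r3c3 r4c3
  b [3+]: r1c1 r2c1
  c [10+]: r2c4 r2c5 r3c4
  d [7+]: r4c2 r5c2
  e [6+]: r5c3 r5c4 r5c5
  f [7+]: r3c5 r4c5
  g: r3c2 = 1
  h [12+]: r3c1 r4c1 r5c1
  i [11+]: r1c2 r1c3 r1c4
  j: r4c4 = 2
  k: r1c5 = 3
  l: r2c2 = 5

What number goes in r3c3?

K is a freebie, leaving r1c5 = 3.
Cage l is a single given cell, leaving r2c2 = 5.
Cage g is given, so r3c2 = 1.
J is a freebie, so r4c4 = 2.
Cage c needs sum 10, so r3c4 = 5.
Cage f's pair has sum 7, so r3c5 = 2.
The two cells of cage f must have sum 7, which forces r4c5 = 5.
2 is placed in column 5; hence r5c5 = 1.
The 3 cells of cage i must have sum 11, which forces r1c2 = 2.
The 3 cells of cage i must have sum 11, which forces r1c3 = 5.
5 is placed in column 4, which forces r1c4 = 4.
The 3 cells of cage c must have sum 10, which forces r2c4 = 1.
1 is placed in column 5, leaving r2c5 = 4.
Cage h has sum 12; hence r5c1 = 5.
Cage e needs sum 6; hence r5c3 = 2.
Row 5 now contains 1; hence r5c4 = 3.
Row 1 already has 2; hence r1c1 = 1.
Row 2 already has 1, which forces r2c1 = 2.
Row 2 now contains 4, which forces r2c3 = 3.
Cage a needs sum 8, so r3c3 = 4.
The two cells of cage d must have sum 7; hence r4c2 = 3.
Cage a has sum 8, which forces r4c3 = 1.
Row 5 now contains 3; hence r5c2 = 4.
4 is placed in row 3, which forces r3c1 = 3.
Row 4 already has 3, leaving r4c1 = 4.
Filled in: 1 2 5 4 3 / 2 5 3 1 4 / 3 1 4 5 2 / 4 3 1 2 5 / 5 4 2 3 1.

4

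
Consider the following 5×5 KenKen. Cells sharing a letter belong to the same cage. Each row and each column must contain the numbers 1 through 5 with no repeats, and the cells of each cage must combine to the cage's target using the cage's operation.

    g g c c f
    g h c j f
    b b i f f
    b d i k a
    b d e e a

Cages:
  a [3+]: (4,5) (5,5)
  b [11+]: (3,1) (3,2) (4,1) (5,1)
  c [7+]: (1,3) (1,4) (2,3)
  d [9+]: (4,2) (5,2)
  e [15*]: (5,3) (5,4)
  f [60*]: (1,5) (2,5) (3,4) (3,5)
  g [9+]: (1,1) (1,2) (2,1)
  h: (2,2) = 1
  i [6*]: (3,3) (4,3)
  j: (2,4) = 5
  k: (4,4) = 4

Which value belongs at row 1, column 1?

Cage h is given, which forces (2,2) = 1.
J is a freebie; hence (2,4) = 5.
Cage k is a single given cell, leaving (4,4) = 4.
Column 4 already has 5, leaving (5,4) = 3.
4 is placed in row 4, leaving (4,2) = 5.
The two cells of cage d must have sum 9, leaving (5,2) = 4.
Row 5 already has 3, leaving (5,3) = 5.
The only place for 1 in row 3 is (3,4).
1 is placed in column 4, which forces (1,4) = 2.
The 3 cells of cage g must have sum 9; hence (1,1) = 4.
Row 1 now contains 2, which forces (1,2) = 3.
Row 1 now contains 3, so (1,3) = 1.
Row 1 now contains 3; hence (1,5) = 5.
The 3 cells of cage g must have sum 9, so (2,1) = 2.
2 is placed in row 2, which forces (2,3) = 4.
Row 2 already has 4, so (2,5) = 3.
Column 1 now contains 4, leaving (3,1) = 5.
Column 2 already has 3, which forces (3,2) = 2.
Row 3 now contains 2; hence (3,3) = 3.
3 is placed in column 5, which forces (3,5) = 4.
Column 3 now contains 3; hence (4,3) = 2.
Row 4 now contains 2, so (4,5) = 1.
Column 1 already has 2; hence (5,1) = 1.
Column 5 now contains 1; hence (5,5) = 2.
1 is placed in row 4, leaving (4,1) = 3.
The full grid is 4 3 1 2 5 / 2 1 4 5 3 / 5 2 3 1 4 / 3 5 2 4 1 / 1 4 5 3 2.

4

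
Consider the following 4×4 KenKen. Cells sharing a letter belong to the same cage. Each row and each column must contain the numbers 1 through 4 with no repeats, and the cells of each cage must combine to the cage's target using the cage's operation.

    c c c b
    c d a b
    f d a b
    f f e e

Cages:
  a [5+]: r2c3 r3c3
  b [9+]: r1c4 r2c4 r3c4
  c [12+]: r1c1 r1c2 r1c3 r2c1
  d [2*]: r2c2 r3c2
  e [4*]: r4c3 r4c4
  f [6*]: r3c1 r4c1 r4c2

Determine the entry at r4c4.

1

Column 2 needs a 4, and only r1c2 is open for it.
The only place for 4 in column 1 is r2c1.
The 3 cells of cage b must have sum 9, so r3c4 = 4.
Column 4 now contains 4, leaving r4c4 = 1.
Cage f needs product 6, so r3c1 = 1.
Row 3 already has 1; hence r3c2 = 2.
Row 3 now contains 2; hence r3c3 = 3.
Column 2 now contains 2, leaving r4c2 = 3.
Row 4 already has 1, so r4c3 = 4.
Column 1 already has 1, leaving r1c1 = 3.
Column 3 now contains 3, leaving r1c3 = 1.
3 is placed in row 1, which forces r1c4 = 2.
Column 2 now contains 2, which forces r2c2 = 1.
Column 3 now contains 3, so r2c3 = 2.
2 is placed in column 4, which forces r2c4 = 3.
3 is placed in row 4, leaving r4c1 = 2.
The full grid is 3 4 1 2 / 4 1 2 3 / 1 2 3 4 / 2 3 4 1.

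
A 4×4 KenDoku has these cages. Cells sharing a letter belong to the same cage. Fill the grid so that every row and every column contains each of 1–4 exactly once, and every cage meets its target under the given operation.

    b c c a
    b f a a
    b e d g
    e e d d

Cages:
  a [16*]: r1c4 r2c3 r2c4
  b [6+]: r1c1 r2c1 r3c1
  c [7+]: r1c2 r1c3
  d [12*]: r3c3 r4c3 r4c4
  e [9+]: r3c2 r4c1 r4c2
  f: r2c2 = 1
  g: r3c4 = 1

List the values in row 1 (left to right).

1 4 3 2

F is a freebie, which forces r2c2 = 1.
1 is placed in row 2, which forces r2c4 = 4.
Cage g is given, which forces r3c4 = 1.
The 3 cells of cage b must have sum 6, which forces r1c1 = 1.
4 is placed in column 4, leaving r1c4 = 2.
Row 2 now contains 4; hence r2c3 = 2.
Column 3 now contains 2; hence r3c3 = 4.
2 is placed in column 4, leaving r4c4 = 3.
The two cells of cage c must have sum 7; hence r1c2 = 4.
4 is placed in column 3, so r1c3 = 3.
2 is placed in row 2, leaving r2c1 = 3.
Cage b needs sum 6, leaving r3c1 = 2.
Cage e has sum 9; hence r3c2 = 3.
2 is placed in column 1, so r4c1 = 4.
4 is placed in column 2, so r4c2 = 2.
Row 4 already has 3, leaving r4c3 = 1.
Filled in: 1 4 3 2 / 3 1 2 4 / 2 3 4 1 / 4 2 1 3.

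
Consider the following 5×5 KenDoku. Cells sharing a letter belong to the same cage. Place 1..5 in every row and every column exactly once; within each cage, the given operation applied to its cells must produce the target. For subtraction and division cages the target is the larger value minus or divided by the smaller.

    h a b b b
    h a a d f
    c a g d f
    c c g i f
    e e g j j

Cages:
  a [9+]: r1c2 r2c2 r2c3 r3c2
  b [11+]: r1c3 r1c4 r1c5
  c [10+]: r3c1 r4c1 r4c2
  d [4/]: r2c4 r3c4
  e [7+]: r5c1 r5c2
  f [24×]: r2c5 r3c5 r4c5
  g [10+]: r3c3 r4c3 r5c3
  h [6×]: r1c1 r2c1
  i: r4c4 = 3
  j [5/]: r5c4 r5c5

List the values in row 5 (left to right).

Cage i is given, leaving r4c4 = 3.
The only place for 1 in row 1 is r1c2.
Row 1 needs a 3, and only r1c1 is open for it.
Column 1 now contains 3, so r2c1 = 2.
The 4 cells of cage a must have sum 9; hence r2c3 = 1.
Row 2 already has 1, leaving r2c4 = 4.
Row 2 now contains 4, leaving r2c5 = 3.
Column 4 now contains 4, leaving r3c4 = 1.
1 is placed in column 4, so r5c4 = 5.
Row 5 now contains 5, which forces r5c5 = 1.
Column 4 now contains 5; hence r1c4 = 2.
Row 2 already has 3; hence r2c2 = 5.
Cage a needs sum 9, so r3c2 = 2.
Row 3 already has 2, leaving r3c5 = 4.
Cage c has sum 10, leaving r4c1 = 1.
Column 2 now contains 5; hence r4c2 = 4.
Column 5 already has 4, which forces r4c5 = 2.
Row 5 now contains 5, which forces r5c1 = 4.
Cage e needs two cells with sum 7, which forces r5c2 = 3.
3 is placed in row 5; hence r5c3 = 2.
The 3 cells of cage b must have sum 11, so r1c3 = 4.
Column 5 already has 4; hence r1c5 = 5.
Row 3 already has 4, so r3c1 = 5.
Cage g needs sum 10, which forces r3c3 = 3.
Row 4 now contains 2, which forces r4c3 = 5.
Completed grid: 3 1 4 2 5 / 2 5 1 4 3 / 5 2 3 1 4 / 1 4 5 3 2 / 4 3 2 5 1.

4 3 2 5 1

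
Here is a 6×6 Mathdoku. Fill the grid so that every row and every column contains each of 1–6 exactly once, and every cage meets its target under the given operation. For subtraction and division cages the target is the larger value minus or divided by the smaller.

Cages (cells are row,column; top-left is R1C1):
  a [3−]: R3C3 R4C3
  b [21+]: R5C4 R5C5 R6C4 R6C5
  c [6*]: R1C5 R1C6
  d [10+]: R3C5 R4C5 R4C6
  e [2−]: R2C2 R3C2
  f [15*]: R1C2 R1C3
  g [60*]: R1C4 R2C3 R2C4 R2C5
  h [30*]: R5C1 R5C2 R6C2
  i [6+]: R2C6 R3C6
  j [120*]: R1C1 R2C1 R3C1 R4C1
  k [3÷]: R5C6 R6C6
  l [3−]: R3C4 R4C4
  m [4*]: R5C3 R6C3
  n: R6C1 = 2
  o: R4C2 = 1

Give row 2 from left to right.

1 6 2 3 5 4

Cage o is a single given cell, leaving R4C2 = 1.
Cage n is a single given cell; hence R6C1 = 2.
Column 1 needs a 3, and only R5C1 is open for it.
The 3 cells of cage h must have product 30, so R5C2 = 2.
Row 5 now contains 2, which forces R5C6 = 1.
Cage h has product 30, which forces R6C2 = 5.
Column 2 already has 5, leaving R1C2 = 3.
The two cells of cage f must have product 15; hence R1C3 = 5.
1 is placed in row 5, which forces R5C3 = 4.
The two cells of cage m must have product 4, leaving R6C3 = 1.
Cage k's pair has quotient 3, so R6C6 = 3.
The two cells of cage c must have product 6, so R1C5 = 1.
The two cells of cage c must have product 6; hence R1C6 = 6.
Row 1 now contains 6, which forces R1C1 = 4.
Row 1 already has 4; hence R1C4 = 2.
Column 3 needs a 2, and only R2C3 is open for it.
Row 2 already has 2, so R2C6 = 4.
Cage i's pair has sum 6; hence R3C6 = 2.
Column 6 now contains 2, leaving R4C6 = 5.
4 is placed in row 2, so R2C2 = 6.
Cage e's pair has difference 2, which forces R3C2 = 4.
Cage d needs sum 10, so R3C5 = 3.
Row 4 already has 5; hence R4C1 = 6.
6 is placed in row 4, leaving R4C3 = 3.
Row 4 now contains 3, which forces R4C4 = 4.
Cage d needs sum 10, leaving R4C5 = 2.
Column 4 already has 4, leaving R6C4 = 6.
6 is placed in row 6, leaving R6C5 = 4.
Cage g has product 60, leaving R2C4 = 3.
Column 5 now contains 3; hence R2C5 = 5.
3 is placed in row 3, which forces R3C3 = 6.
6 is placed in column 4, which forces R3C4 = 1.
6 is placed in column 4, which forces R5C4 = 5.
Cage b needs sum 21, which forces R5C5 = 6.
Row 2 now contains 5, so R2C1 = 1.
Row 3 now contains 1, leaving R3C1 = 5.
The full grid is 4 3 5 2 1 6 / 1 6 2 3 5 4 / 5 4 6 1 3 2 / 6 1 3 4 2 5 / 3 2 4 5 6 1 / 2 5 1 6 4 3.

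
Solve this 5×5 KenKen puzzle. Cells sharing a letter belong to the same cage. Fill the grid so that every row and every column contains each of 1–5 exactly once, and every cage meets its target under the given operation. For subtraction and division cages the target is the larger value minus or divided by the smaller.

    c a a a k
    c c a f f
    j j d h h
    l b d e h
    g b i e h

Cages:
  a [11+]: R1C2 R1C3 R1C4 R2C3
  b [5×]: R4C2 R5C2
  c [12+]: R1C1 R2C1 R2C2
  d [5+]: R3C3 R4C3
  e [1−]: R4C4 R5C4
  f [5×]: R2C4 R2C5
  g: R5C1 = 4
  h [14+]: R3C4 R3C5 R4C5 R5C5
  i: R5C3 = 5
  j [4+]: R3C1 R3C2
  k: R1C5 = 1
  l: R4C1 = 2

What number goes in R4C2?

5

K is a freebie, leaving R1C5 = 1.
1 is placed in column 5; hence R2C5 = 5.
Cage l is a single given cell; hence R4C1 = 2.
Cage g is given, so R5C1 = 4.
Cage i is a single given cell; hence R5C3 = 5.
Cage c needs sum 12, leaving R1C1 = 5.
Column 1 already has 4; hence R2C1 = 3.
Cage c needs sum 12, so R2C2 = 4.
5 is placed in row 2, which forces R2C4 = 1.
3 is placed in column 1, so R3C1 = 1.
Row 3 now contains 1, so R3C2 = 3.
The 4 cells of cage h must have sum 14; hence R3C4 = 5.
Cage b needs two cells with product 5; hence R4C2 = 5.
Row 5 now contains 5, leaving R5C2 = 1.
3 is placed in column 2, so R1C2 = 2.
Row 2 already has 1, so R2C3 = 2.
2 is placed in column 3, so R3C3 = 4.
Row 3 now contains 4, so R3C5 = 2.
Column 5 already has 2, so R5C5 = 3.
Column 3 now contains 4, which forces R1C3 = 3.
Cage a needs sum 11, so R1C4 = 4.
Cage d's pair has sum 5, leaving R4C3 = 1.
Cage e's pair has difference 1, which forces R4C4 = 3.
3 is placed in column 5, so R4C5 = 4.
Row 5 now contains 3, leaving R5C4 = 2.
The full grid is 5 2 3 4 1 / 3 4 2 1 5 / 1 3 4 5 2 / 2 5 1 3 4 / 4 1 5 2 3.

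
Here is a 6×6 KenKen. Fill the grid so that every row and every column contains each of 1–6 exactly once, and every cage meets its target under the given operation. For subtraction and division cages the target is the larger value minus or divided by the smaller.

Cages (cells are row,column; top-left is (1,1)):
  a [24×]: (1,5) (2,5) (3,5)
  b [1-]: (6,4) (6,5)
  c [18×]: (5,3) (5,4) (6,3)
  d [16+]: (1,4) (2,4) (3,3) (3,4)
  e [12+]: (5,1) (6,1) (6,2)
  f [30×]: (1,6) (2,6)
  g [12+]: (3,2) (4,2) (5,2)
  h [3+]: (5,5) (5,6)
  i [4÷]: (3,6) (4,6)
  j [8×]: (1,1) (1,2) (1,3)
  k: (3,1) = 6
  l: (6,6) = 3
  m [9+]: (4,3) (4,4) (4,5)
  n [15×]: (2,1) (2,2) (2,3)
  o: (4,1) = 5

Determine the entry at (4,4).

K is a freebie, leaving (3,1) = 6.
Cage o is a single given cell, so (4,1) = 5.
Cage l is a single given cell, leaving (6,6) = 3.
In row 5, 5 can only go at (5,2), so (5,2) = 5.
Cage n needs product 15, which forces (2,3) = 5.
Row 2 now contains 5; hence (2,6) = 6.
Column 2 already has 5, which forces (6,2) = 6.
Row 6 now contains 6, leaving (6,3) = 1.
Column 6 now contains 6, so (1,6) = 5.
Row 3 needs a 5, and only (3,4) is open for it.
5 is placed in column 4; hence (6,4) = 4.
The two cells of cage b must have difference 1; hence (6,5) = 5.
Cage d has sum 16, leaving (1,4) = 6.
Cage e has sum 12, which forces (5,1) = 4.
Column 4 already has 6, leaving (5,4) = 3.
Row 6 already has 4, leaving (6,1) = 2.
Column 1 already has 2, so (1,1) = 1.
Column 1 already has 1, leaving (2,1) = 3.
Row 2 already has 3, so (2,2) = 1.
Row 2 now contains 1, so (2,4) = 2.
Row 2 now contains 2, so (2,5) = 4.
2 is placed in column 4, so (4,4) = 1.
1 is placed in row 4, so (4,6) = 4.
Row 5 now contains 3, so (5,3) = 6.
Cage g needs sum 12, leaving (3,2) = 4.
Cage d needs sum 16, leaving (3,3) = 3.
3 is placed in row 3, which forces (3,5) = 2.
4 is placed in column 6, leaving (3,6) = 1.
Row 4 now contains 4, leaving (4,2) = 3.
Cage m needs sum 9; hence (4,3) = 2.
Cage m has sum 9, so (4,5) = 6.
Column 5 now contains 2, which forces (5,5) = 1.
1 is placed in column 6; hence (5,6) = 2.
4 is placed in column 2, which forces (1,2) = 2.
Column 3 now contains 2, leaving (1,3) = 4.
Column 5 now contains 2; hence (1,5) = 3.
Filled in: 1 2 4 6 3 5 / 3 1 5 2 4 6 / 6 4 3 5 2 1 / 5 3 2 1 6 4 / 4 5 6 3 1 2 / 2 6 1 4 5 3.

1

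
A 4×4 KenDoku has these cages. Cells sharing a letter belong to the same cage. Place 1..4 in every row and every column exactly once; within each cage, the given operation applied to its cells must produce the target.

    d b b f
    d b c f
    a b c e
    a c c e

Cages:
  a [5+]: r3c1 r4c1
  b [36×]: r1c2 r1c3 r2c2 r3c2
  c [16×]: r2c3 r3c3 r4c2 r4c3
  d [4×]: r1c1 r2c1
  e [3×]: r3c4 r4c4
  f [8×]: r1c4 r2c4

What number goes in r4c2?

Cage b needs product 36, so r1c3 = 3.
The 4 cells of cage c must have product 16, which forces r4c2 = 2.
The only place for 2 in row 1 is r1c4.
2 is placed in column 4, leaving r2c4 = 4.
The two cells of cage d must have product 4, so r1c1 = 4.
Row 1 already has 4, leaving r1c2 = 1.
Row 2 already has 4; hence r2c1 = 1.
Column 2 now contains 1, leaving r2c2 = 3.
Row 2 already has 1, so r2c3 = 2.
1 is placed in column 1, leaving r3c1 = 2.
Column 2 already has 3, leaving r3c2 = 4.
Row 3 already has 4, leaving r3c3 = 1.
1 is placed in row 3, leaving r3c4 = 3.
1 is placed in column 1, so r4c1 = 3.
Column 3 already has 1, leaving r4c3 = 4.
3 is placed in column 4, so r4c4 = 1.
Completed grid: 4 1 3 2 / 1 3 2 4 / 2 4 1 3 / 3 2 4 1.

2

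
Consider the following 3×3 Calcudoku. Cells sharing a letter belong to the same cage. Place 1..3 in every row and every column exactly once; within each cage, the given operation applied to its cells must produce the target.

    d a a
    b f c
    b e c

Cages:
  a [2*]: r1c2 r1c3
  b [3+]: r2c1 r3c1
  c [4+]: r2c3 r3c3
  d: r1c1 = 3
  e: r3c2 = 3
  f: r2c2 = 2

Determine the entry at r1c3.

Cage d is a single given cell, leaving r1c1 = 3.
F is a freebie, leaving r2c2 = 2.
Cage e is given; hence r3c2 = 3.
3 is placed in row 3, so r3c3 = 1.
2 is placed in column 2; hence r1c2 = 1.
1 is placed in column 3, which forces r1c3 = 2.
Row 2 already has 2; hence r2c1 = 1.
1 is placed in column 3, which forces r2c3 = 3.
1 is placed in row 3, leaving r3c1 = 2.
Completed grid: 3 1 2 / 1 2 3 / 2 3 1.

2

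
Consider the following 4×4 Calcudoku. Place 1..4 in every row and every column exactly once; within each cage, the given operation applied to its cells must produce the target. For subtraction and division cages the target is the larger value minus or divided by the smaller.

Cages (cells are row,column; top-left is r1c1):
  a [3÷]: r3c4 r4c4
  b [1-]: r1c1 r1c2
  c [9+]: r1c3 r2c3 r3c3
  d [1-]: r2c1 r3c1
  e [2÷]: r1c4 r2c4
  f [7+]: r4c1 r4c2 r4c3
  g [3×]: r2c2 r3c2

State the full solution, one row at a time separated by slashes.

1 2 3 4 / 3 1 4 2 / 4 3 2 1 / 2 4 1 3

The only place for 3 in row 4 is r4c4.
3 is placed in column 4, which forces r3c4 = 1.
The two cells of cage g must have product 3, which forces r2c2 = 1.
Row 3 now contains 1, which forces r3c2 = 3.
The two cells of cage d must have difference 1, so r2c1 = 3.
Column 1 already has 3; hence r1c1 = 1.
Cage b needs two cells with difference 1, leaving r1c2 = 2.
Cage c needs sum 9, so r1c3 = 3.
Row 1 already has 2, which forces r1c4 = 4.
Column 4 now contains 4; hence r2c4 = 2.
2 is placed in column 2, which forces r4c2 = 4.
Row 2 now contains 2, so r2c3 = 4.
Cage c needs sum 9; hence r3c3 = 2.
4 is placed in row 4, so r4c1 = 2.
The 3 cells of cage f must have sum 7; hence r4c3 = 1.
2 is placed in row 3; hence r3c1 = 4.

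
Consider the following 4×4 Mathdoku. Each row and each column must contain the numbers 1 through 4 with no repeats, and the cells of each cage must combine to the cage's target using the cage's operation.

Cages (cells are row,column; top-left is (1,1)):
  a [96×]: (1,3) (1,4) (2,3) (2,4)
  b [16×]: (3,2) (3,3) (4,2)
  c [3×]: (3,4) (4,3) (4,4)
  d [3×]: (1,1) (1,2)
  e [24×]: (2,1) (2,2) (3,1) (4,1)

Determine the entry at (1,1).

1

The 3 cells of cage c must have product 3, so (3,4) = 1.
Cage c needs product 3, so (4,3) = 1.
Cage c needs product 3, which forces (4,4) = 3.
1 is placed in row 3, leaving (3,2) = 4.
The 3 cells of cage b must have product 16, leaving (3,3) = 2.
Cage b has product 16; hence (4,2) = 2.
Cage e needs product 24, so (2,1) = 2.
Cage e has product 24, so (2,2) = 1.
Row 2 already has 2, so (2,4) = 4.
Row 3 already has 2, which forces (3,1) = 3.
Row 4 now contains 2, so (4,1) = 4.
3 is placed in column 1, leaving (1,1) = 1.
Column 2 now contains 1; hence (1,2) = 3.
The 4 cells of cage a must have product 96, leaving (1,3) = 4.
4 is placed in column 4, so (1,4) = 2.
4 is placed in row 2; hence (2,3) = 3.
The full grid is 1 3 4 2 / 2 1 3 4 / 3 4 2 1 / 4 2 1 3.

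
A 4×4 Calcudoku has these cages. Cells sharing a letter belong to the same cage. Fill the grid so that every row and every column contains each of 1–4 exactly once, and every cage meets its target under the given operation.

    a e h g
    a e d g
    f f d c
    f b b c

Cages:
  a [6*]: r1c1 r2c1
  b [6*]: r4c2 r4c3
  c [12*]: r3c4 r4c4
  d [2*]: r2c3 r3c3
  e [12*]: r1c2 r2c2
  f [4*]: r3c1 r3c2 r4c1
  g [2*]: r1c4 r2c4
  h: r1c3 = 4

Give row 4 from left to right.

1 2 3 4

H is a freebie, so r1c3 = 4.
Row 1 already has 4; hence r1c2 = 3.
Cage e's pair has product 12, so r2c2 = 4.
Column 2 now contains 3, leaving r4c2 = 2.
Row 4 now contains 2, which forces r4c3 = 3.
Row 4 now contains 3, so r4c4 = 4.
Row 1 now contains 3, leaving r1c1 = 2.
Row 1 already has 2; hence r1c4 = 1.
Cage a needs two cells with product 6, leaving r2c1 = 3.
1 is placed in column 4; hence r2c4 = 2.
The 3 cells of cage f must have product 4, which forces r3c1 = 4.
2 is placed in column 2, which forces r3c2 = 1.
1 is placed in row 3; hence r3c3 = 2.
Column 4 now contains 4, so r3c4 = 3.
Row 4 now contains 2; hence r4c1 = 1.
Row 2 now contains 2; hence r2c3 = 1.
The full grid is 2 3 4 1 / 3 4 1 2 / 4 1 2 3 / 1 2 3 4.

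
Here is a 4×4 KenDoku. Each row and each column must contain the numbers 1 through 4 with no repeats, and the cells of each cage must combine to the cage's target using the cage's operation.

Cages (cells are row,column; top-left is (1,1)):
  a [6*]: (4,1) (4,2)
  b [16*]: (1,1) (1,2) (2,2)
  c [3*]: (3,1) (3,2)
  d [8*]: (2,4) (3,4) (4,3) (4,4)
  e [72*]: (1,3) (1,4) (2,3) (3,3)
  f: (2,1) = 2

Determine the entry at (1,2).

1

Cage e has product 72, which forces (1,4) = 3.
Cage f is a single given cell, leaving (2,1) = 2.
Row 2 now contains 2, so (2,2) = 4.
4 is placed in row 2, so (2,3) = 3.
4 is placed in row 2, so (2,4) = 1.
Column 1 already has 2; hence (4,1) = 3.
Row 4 now contains 3, so (4,2) = 2.
The 4 cells of cage d must have product 8, leaving (4,3) = 1.
Row 4 now contains 2, which forces (4,4) = 4.
Column 1 already has 2, which forces (1,1) = 4.
Column 2 now contains 4; hence (1,2) = 1.
Row 1 now contains 4, so (1,3) = 2.
3 is placed in column 1; hence (3,1) = 1.
Cage c's pair has product 3; hence (3,2) = 3.
Column 3 already has 2; hence (3,3) = 4.
Column 4 now contains 4, leaving (3,4) = 2.
The full grid is 4 1 2 3 / 2 4 3 1 / 1 3 4 2 / 3 2 1 4.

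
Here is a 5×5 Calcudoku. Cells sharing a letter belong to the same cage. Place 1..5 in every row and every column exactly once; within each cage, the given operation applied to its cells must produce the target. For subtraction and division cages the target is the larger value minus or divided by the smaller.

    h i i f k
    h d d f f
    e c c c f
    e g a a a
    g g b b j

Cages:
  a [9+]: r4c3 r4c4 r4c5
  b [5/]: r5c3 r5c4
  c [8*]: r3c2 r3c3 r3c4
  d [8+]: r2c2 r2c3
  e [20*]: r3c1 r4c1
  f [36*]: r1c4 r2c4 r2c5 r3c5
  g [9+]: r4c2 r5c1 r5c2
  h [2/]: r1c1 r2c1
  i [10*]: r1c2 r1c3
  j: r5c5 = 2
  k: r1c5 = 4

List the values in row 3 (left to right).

Cage k is a single given cell, so r1c5 = 4.
Cage j is given, so r5c5 = 2.
Cage f needs product 36, so r1c4 = 3.
Cage f needs product 36, so r2c4 = 4.
Row 1 needs a 1, and only r1c1 is open for it.
Column 1 already has 1, which forces r2c1 = 2.
In row 2, 1 can only go at r2c5, so r2c5 = 1.
Column 5 already has 1, which forces r3c5 = 3.
Column 5 already has 3, which forces r4c5 = 5.
The two cells of cage e must have product 20, so r3c1 = 5.
Row 4 already has 5; hence r4c1 = 4.
The 3 cells of cage a must have sum 9, leaving r4c3 = 3.
The 3 cells of cage a must have sum 9, which forces r4c4 = 1.
Column 1 already has 4, so r5c1 = 3.
Column 4 now contains 1, leaving r5c4 = 5.
The two cells of cage d must have sum 8, which forces r2c2 = 3.
3 is placed in column 3, so r2c3 = 5.
Column 4 now contains 1, which forces r3c4 = 2.
Row 4 now contains 1, leaving r4c2 = 2.
Cage g needs sum 9; hence r5c2 = 4.
5 is placed in row 5, which forces r5c3 = 1.
Column 2 already has 2, so r1c2 = 5.
5 is placed in column 3, so r1c3 = 2.
Column 2 now contains 4, so r3c2 = 1.
Column 3 now contains 1, leaving r3c3 = 4.
The full grid is 1 5 2 3 4 / 2 3 5 4 1 / 5 1 4 2 3 / 4 2 3 1 5 / 3 4 1 5 2.

5 1 4 2 3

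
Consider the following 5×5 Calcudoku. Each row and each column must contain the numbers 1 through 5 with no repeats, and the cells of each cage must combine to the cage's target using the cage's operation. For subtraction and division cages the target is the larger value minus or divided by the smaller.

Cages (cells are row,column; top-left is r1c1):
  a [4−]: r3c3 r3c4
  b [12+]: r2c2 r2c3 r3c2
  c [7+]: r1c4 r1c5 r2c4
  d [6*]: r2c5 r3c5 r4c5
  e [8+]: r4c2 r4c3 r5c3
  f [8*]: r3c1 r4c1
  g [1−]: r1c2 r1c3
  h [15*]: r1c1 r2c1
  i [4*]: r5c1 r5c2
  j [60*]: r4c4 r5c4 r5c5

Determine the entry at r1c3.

The only place for 2 in row 5 is r5c3.
The only place for 1 in column 1 is r5c1.
1 is placed in row 5, so r5c2 = 4.
Cage j needs product 60, which forces r4c4 = 4.
Cage f's pair has product 8; hence r3c1 = 4.
Row 4 already has 4; hence r4c1 = 2.
Row 2 needs a 4, and only r2c3 is open for it.
The two cells of cage g must have difference 1; hence r1c2 = 2.
The only place for 4 in row 1 is r1c5.
Cage c needs sum 7, which forces r1c4 = 1.
Cage c has sum 7, so r2c4 = 2.
1 is placed in column 4; hence r3c4 = 5.
Column 4 already has 5; hence r5c4 = 3.
3 is placed in row 5, which forces r5c5 = 5.
Row 1 now contains 1; hence r1c3 = 3.
Cage b needs sum 12, leaving r2c2 = 5.
5 is placed in row 3, leaving r3c2 = 3.
5 is placed in row 3, which forces r3c3 = 1.
Cage d has product 6, so r3c5 = 2.
Column 2 already has 5, which forces r4c2 = 1.
Column 3 already has 1, so r4c3 = 5.
Row 4 now contains 1, which forces r4c5 = 3.
3 is placed in row 1; hence r1c1 = 5.
Row 2 already has 5, so r2c1 = 3.
3 is placed in column 5, leaving r2c5 = 1.
Filled in: 5 2 3 1 4 / 3 5 4 2 1 / 4 3 1 5 2 / 2 1 5 4 3 / 1 4 2 3 5.

3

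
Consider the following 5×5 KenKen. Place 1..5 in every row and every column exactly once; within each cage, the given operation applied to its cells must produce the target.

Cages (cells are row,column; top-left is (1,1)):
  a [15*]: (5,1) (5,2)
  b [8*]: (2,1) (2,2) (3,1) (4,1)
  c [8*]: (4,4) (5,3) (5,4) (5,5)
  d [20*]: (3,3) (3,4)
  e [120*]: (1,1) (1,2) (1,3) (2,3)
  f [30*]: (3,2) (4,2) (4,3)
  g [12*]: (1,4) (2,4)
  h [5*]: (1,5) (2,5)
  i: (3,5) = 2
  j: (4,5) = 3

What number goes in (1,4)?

Cage b has product 8; hence (2,2) = 1.
1 is placed in row 2; hence (2,5) = 5.
Cage i is given; hence (3,5) = 2.
Cage c needs product 8; hence (4,4) = 1.
Cage j is given, so (4,5) = 3.
Column 5 now contains 5, so (1,5) = 1.
The 4 cells of cage b must have product 8, so (3,1) = 1.
The 3 cells of cage f must have product 30, which forces (3,2) = 3.
3 is placed in column 2, which forces (5,2) = 5.
1 is placed in column 5, which forces (5,5) = 4.
Column 2 now contains 5, which forces (4,2) = 2.
Cage f needs product 30; hence (4,3) = 5.
Row 5 already has 5, so (5,1) = 3.
Cage c has product 8; hence (5,3) = 1.
Row 5 now contains 4, which forces (5,4) = 2.
Cage e needs product 120, so (1,1) = 5.
Column 2 already has 2, so (1,2) = 4.
Row 1 now contains 4, so (1,4) = 3.
The 4 cells of cage b must have product 8, leaving (2,1) = 2.
Row 2 now contains 2, which forces (2,3) = 3.
Column 4 already has 3; hence (2,4) = 4.
5 is placed in column 3; hence (3,3) = 4.
The two cells of cage d must have product 20; hence (3,4) = 5.
2 is placed in row 4, leaving (4,1) = 4.
Row 1 already has 3, leaving (1,3) = 2.
The full grid is 5 4 2 3 1 / 2 1 3 4 5 / 1 3 4 5 2 / 4 2 5 1 3 / 3 5 1 2 4.

3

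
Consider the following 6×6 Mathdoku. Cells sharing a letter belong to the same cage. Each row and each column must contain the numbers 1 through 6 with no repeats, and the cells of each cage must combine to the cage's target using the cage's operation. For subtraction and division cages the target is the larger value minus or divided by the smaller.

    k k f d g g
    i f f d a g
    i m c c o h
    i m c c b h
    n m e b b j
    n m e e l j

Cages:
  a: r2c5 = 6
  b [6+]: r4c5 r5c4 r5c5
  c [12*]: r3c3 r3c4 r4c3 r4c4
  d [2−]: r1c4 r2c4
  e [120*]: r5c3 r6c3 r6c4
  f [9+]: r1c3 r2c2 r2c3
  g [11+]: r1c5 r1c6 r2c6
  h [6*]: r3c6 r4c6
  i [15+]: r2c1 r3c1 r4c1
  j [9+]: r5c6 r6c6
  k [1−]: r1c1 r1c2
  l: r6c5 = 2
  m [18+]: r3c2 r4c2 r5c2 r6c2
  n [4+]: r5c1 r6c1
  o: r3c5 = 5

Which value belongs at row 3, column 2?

4

Cage a is given, which forces r2c5 = 6.
O is a freebie; hence r3c5 = 5.
Cage l is a single given cell, so r6c5 = 2.
Row 5 needs a 2, and only r5c4 is open for it.
In row 6, 1 can only go at r6c1, so r6c1 = 1.
Column 1 already has 1, leaving r5c1 = 3.
3 is placed in row 5, which forces r5c5 = 1.
1 is placed in column 5, so r4c5 = 3.
Column 5 now contains 3, leaving r1c5 = 4.
The only place for 2 in row 3 is r3c3.
The 4 cells of cage c must have product 12, so r3c4 = 1.
The 4 cells of cage c must have product 12; hence r4c3 = 1.
Cage c has product 12, leaving r4c4 = 6.
Row 4 already has 6, which forces r4c6 = 2.
Cage i has sum 15, leaving r3c1 = 6.
Cage h needs two cells with product 6; hence r3c6 = 3.
3 is placed in column 6; hence r1c6 = 6.
The 3 cells of cage g must have sum 11, which forces r2c6 = 1.
Row 3 now contains 3; hence r3c2 = 4.
Cage m needs sum 18, which forces r4c2 = 5.
The 4 cells of cage m must have sum 18; hence r5c2 = 6.
Cage m has sum 18, leaving r6c2 = 3.
Cage k's pair has difference 1; hence r1c1 = 2.
3 is placed in column 2; hence r1c2 = 1.
Cage f has sum 9, so r1c3 = 3.
3 is placed in row 1, which forces r1c4 = 5.
Cage i has sum 15, leaving r2c1 = 5.
1 is placed in row 2, so r2c2 = 2.
Cage f needs sum 9, which forces r2c3 = 4.
Column 4 now contains 5, so r2c4 = 3.
Row 4 already has 5, leaving r4c1 = 4.
Column 3 already has 4, which forces r5c3 = 5.
5 is placed in row 5; hence r5c6 = 4.
Cage e needs product 120; hence r6c3 = 6.
Column 4 now contains 5; hence r6c4 = 4.
Column 6 now contains 4, leaving r6c6 = 5.
Completed grid: 2 1 3 5 4 6 / 5 2 4 3 6 1 / 6 4 2 1 5 3 / 4 5 1 6 3 2 / 3 6 5 2 1 4 / 1 3 6 4 2 5.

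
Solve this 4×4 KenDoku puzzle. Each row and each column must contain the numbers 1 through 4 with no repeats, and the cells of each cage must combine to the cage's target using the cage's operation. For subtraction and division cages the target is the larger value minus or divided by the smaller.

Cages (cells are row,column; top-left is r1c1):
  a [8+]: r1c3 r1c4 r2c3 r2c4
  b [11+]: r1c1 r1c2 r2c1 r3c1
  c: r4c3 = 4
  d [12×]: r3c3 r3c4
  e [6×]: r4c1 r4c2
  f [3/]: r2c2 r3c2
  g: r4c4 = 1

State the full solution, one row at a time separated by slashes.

Cage c is given, leaving r4c3 = 4.
Cage g is a single given cell, so r4c4 = 1.
Column 3 already has 4; hence r3c3 = 3.
Cage d needs two cells with product 12, leaving r3c4 = 4.
Cage f needs two cells with quotient 3, leaving r2c2 = 3.
Row 2 now contains 3; hence r2c4 = 2.
3 is placed in row 3, which forces r3c2 = 1.
Column 2 already has 3, leaving r4c2 = 2.
The 4 cells of cage b must have sum 11; hence r1c1 = 1.
2 is placed in column 2, which forces r1c2 = 4.
Cage a has sum 8; hence r1c3 = 2.
2 is placed in column 4, which forces r1c4 = 3.
Row 2 now contains 3, which forces r2c1 = 4.
Row 2 already has 2, which forces r2c3 = 1.
1 is placed in row 3, leaving r3c1 = 2.
Row 4 now contains 2; hence r4c1 = 3.

1 4 2 3 / 4 3 1 2 / 2 1 3 4 / 3 2 4 1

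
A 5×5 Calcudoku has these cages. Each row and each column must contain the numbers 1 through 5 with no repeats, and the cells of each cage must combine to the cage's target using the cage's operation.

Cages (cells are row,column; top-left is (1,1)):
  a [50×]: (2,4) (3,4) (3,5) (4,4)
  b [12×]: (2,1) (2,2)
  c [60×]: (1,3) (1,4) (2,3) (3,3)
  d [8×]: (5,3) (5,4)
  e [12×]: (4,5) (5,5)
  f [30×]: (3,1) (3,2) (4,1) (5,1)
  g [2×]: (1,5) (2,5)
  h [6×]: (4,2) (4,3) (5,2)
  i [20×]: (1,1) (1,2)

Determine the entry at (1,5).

Cage a needs product 50; hence (3,5) = 5.
Row 3 needs a 4, and only (3,3) is open for it.
Column 3 already has 4, which forces (5,3) = 2.
Cage d's pair has product 8, leaving (5,4) = 4.
4 is placed in row 5, which forces (5,5) = 3.
Cage h needs product 6, so (4,2) = 2.
Cage h has product 6, which forces (4,3) = 3.
Column 5 now contains 3, leaving (4,5) = 4.
3 is placed in row 5, so (5,2) = 1.
The 4 cells of cage c must have product 60, so (1,4) = 3.
Cage f has product 30; hence (3,1) = 2.
Column 2 already has 1, so (3,2) = 3.
Row 3 now contains 2, leaving (3,4) = 1.
Cage f has product 30, leaving (4,1) = 1.
Column 4 now contains 1; hence (4,4) = 5.
Row 5 now contains 1; hence (5,1) = 5.
5 is placed in column 1, leaving (1,1) = 4.
Cage i needs two cells with product 20, leaving (1,2) = 5.
Row 1 now contains 5, which forces (1,3) = 1.
1 is placed in row 1; hence (1,5) = 2.
Cage b's pair has product 12, so (2,1) = 3.
Column 2 now contains 3; hence (2,2) = 4.
Column 3 now contains 1, which forces (2,3) = 5.
Column 4 already has 5, leaving (2,4) = 2.
2 is placed in column 5, leaving (2,5) = 1.
Filled in: 4 5 1 3 2 / 3 4 5 2 1 / 2 3 4 1 5 / 1 2 3 5 4 / 5 1 2 4 3.

2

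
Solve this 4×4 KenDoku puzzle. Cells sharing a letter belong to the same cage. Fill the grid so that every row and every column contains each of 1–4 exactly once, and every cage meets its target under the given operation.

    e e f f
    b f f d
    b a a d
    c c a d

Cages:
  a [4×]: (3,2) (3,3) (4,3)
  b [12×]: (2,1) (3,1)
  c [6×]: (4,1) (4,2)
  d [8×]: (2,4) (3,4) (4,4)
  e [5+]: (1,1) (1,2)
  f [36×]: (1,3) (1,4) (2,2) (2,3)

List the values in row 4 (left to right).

In row 3, 3 can only go at (3,1), so (3,1) = 3.
Column 1 already has 3, which forces (2,1) = 4.
Column 1 already has 3, leaving (4,1) = 2.
Cage c's pair has product 6, leaving (4,2) = 3.
Row 4 already has 2; hence (4,3) = 1.
1 is placed in row 4, which forces (4,4) = 4.
Column 1 now contains 2; hence (1,1) = 1.
Cage e needs two cells with sum 5; hence (1,2) = 4.
4 is placed in row 1, so (1,3) = 2.
Cage f needs product 36, which forces (1,4) = 3.
Cage f has product 36, so (2,3) = 3.
Cage a needs product 4, so (3,2) = 1.
1 is placed in column 3, so (3,3) = 4.
Row 3 already has 1; hence (3,4) = 2.
Column 2 now contains 1, so (2,2) = 2.
Column 4 now contains 2, leaving (2,4) = 1.
Filled in: 1 4 2 3 / 4 2 3 1 / 3 1 4 2 / 2 3 1 4.

2 3 1 4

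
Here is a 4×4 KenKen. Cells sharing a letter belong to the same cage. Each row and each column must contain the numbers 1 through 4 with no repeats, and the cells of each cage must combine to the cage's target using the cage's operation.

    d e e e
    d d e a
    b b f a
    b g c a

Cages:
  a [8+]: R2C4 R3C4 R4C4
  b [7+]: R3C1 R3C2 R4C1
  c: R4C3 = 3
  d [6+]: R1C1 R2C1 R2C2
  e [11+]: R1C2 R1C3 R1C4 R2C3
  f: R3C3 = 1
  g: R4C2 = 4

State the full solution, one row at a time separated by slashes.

1 3 4 2 / 4 1 2 3 / 3 2 1 4 / 2 4 3 1

F is a freebie, so R3C3 = 1.
Cage g is given; hence R4C2 = 4.
Cage c is given, which forces R4C3 = 3.
Row 4 now contains 3, which forces R4C4 = 1.
Cage b needs sum 7, leaving R3C1 = 3.
Cage b needs sum 7, which forces R3C2 = 2.
Row 3 now contains 3, leaving R3C4 = 4.
1 is placed in row 4; hence R4C1 = 2.
2 is placed in column 1; hence R1C1 = 1.
Cage e needs sum 11; hence R1C2 = 3.
The 4 cells of cage e must have sum 11, leaving R1C3 = 4.
The 4 cells of cage e must have sum 11, which forces R1C4 = 2.
Cage d needs sum 6; hence R2C1 = 4.
Cage d has sum 6, which forces R2C2 = 1.
Cage e has sum 11, which forces R2C3 = 2.
Column 4 already has 4, which forces R2C4 = 3.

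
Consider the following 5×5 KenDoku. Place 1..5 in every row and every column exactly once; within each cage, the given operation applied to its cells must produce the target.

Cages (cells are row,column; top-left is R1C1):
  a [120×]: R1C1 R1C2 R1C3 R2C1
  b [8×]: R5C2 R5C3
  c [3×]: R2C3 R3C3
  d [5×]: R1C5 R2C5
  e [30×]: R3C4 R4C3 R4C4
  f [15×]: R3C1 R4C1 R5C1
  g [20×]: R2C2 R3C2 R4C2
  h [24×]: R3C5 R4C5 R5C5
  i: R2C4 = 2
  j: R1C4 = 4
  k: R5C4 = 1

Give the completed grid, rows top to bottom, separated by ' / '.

2 3 5 4 1 / 4 1 3 2 5 / 3 4 1 5 2 / 1 5 2 3 4 / 5 2 4 1 3

Cage j is given, which forces R1C4 = 4.
I is a freebie, so R2C4 = 2.
K is a freebie, so R5C4 = 1.
Cage a needs product 120, which forces R2C1 = 4.
Cage e needs product 30, so R4C3 = 2.
Column 3 already has 2, so R5C3 = 4.
Row 5 now contains 4, leaving R5C2 = 2.
Row 5 now contains 2, which forces R5C5 = 3.
Cage a needs product 120, so R1C1 = 2.
Cage h needs product 24; hence R3C5 = 2.
Column 5 now contains 3, which forces R4C5 = 4.
Row 5 already has 3; hence R5C1 = 5.
Cage g has product 20; hence R3C2 = 4.
In row 1, 1 can only go at R1C5, so R1C5 = 1.
1 is placed in column 5, so R2C5 = 5.
5 is placed in row 2, so R2C2 = 1.
1 is placed in row 2, so R2C3 = 3.
Column 3 already has 3, so R3C3 = 1.
Cage g needs product 20; hence R4C2 = 5.
Row 4 now contains 5, so R4C4 = 3.
5 is placed in column 2; hence R1C2 = 3.
Column 3 already has 3, which forces R1C3 = 5.
Row 3 now contains 1; hence R3C1 = 3.
Column 4 now contains 3, so R3C4 = 5.
3 is placed in row 4, which forces R4C1 = 1.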